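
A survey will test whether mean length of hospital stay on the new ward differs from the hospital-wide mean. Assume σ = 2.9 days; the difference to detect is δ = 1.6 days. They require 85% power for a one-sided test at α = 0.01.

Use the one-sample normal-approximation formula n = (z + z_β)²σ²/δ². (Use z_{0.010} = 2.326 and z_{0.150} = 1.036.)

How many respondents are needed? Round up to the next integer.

n = 38

n = (z_α + z_β)² · σ² / δ²
  = (2.326 + 1.036)² · 2.9² / 1.6²
  = 11.3030 · 8.41 / 2.56
  = 37.13
Round up → n = 38.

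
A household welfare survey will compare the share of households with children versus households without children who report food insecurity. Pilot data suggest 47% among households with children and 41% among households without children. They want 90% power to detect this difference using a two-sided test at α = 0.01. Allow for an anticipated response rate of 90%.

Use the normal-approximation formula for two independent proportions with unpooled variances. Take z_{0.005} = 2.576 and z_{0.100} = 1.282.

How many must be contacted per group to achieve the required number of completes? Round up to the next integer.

n = 2256 per group

n = (z_{α/2} + z_β)² · [p₁(1−p₁) + p₂(1−p₂)] / (p₁ − p₂)²
  = (2.576 + 1.282)² · (0.47·0.53 + 0.41·0.59) / (0.06)²
  = (3.858)² · (0.2491 + 0.2419) / 0.0036
  = 14.8842 · 0.4910 / 0.0036
  = 2030.03
Adjust for 90% response: 2030.03 / 0.90 = 2255.59.
Round up → n = 2256 per group.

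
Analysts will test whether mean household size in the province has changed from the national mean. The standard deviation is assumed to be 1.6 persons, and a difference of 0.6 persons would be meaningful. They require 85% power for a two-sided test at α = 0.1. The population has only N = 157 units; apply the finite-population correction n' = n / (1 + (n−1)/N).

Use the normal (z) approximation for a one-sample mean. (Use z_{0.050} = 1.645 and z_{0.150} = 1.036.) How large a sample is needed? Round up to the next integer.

n = (z_{α/2} + z_β)² · σ² / δ²
  = (1.645 + 1.036)² · 1.6² / 0.6²
  = 7.1878 · 2.56 / 0.36
  = 51.11
Finite-population correction (N = 157): 51.11 / (1 + (51.11 − 1)/157) = 38.75.
Round up → n = 39.

n = 39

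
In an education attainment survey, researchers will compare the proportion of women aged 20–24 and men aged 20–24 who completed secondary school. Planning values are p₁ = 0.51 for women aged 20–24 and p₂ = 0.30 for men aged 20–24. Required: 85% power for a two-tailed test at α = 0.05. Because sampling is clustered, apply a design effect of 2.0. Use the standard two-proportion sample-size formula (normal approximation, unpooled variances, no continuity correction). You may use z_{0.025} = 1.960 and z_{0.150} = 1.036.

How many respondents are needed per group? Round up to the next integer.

n = 188 per group

n = (z_{α/2} + z_β)² · [p₁(1−p₁) + p₂(1−p₂)] / (p₁ − p₂)²
  = (1.960 + 1.036)² · (0.51·0.49 + 0.30·0.70) / (0.21)²
  = (2.996)² · (0.2499 + 0.2100) / 0.0441
  = 8.9760 · 0.4599 / 0.0441
  = 93.61
Design effect: 2.0 × 93.61 = 187.21.
Round up → n = 188 per group.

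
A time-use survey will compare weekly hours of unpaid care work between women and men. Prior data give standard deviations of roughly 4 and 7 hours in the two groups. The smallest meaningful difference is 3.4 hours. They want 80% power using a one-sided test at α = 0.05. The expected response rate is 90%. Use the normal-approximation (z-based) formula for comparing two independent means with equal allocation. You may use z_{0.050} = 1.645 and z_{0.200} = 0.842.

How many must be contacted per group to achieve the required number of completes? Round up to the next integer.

n = (z_α + z_β)² · (σ₁² + σ₂²) / δ²
  = (1.645 + 0.842)² · (4² + 7² = 65) / 3.4²
  = 6.1852 · 65 / 11.56
  = 34.78
Adjust for 90% response: 34.78 / 0.90 = 38.64.
Round up → n = 39 per group.

n = 39 per group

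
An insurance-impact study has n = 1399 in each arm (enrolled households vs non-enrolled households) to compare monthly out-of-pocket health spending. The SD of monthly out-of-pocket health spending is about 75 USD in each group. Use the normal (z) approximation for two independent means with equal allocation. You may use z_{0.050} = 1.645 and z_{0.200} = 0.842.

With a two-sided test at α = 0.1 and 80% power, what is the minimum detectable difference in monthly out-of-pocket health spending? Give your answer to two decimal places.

Minimum detectable difference ≈ 7.05 USD

δ = (z_{α/2} + z_β) · √((σ₁²+σ₂²)/n)
  = (1.645 + 0.842) · √(11250/1399)
  = 2.487 · √8.0415
  = 2.487 · 2.8357
  = 7.0525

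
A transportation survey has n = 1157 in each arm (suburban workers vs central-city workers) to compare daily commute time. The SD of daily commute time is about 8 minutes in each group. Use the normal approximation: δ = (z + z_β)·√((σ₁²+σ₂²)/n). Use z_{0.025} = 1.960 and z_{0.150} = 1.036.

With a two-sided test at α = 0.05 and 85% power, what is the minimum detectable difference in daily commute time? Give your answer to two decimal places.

δ = (z_{α/2} + z_β) · √((σ₁²+σ₂²)/n)
  = (1.960 + 1.036) · √(128/1157)
  = 2.996 · √0.11063
  = 2.996 · 0.3326
  = 0.9965

Minimum detectable difference ≈ 1.00 minutes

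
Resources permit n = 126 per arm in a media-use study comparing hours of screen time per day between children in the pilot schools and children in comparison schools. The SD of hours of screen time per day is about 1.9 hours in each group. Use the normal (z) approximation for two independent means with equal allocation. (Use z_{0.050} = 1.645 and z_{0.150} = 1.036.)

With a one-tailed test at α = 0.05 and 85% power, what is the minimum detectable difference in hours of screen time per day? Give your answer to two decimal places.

Minimum detectable difference ≈ 0.64 hours

δ = (z_α + z_β) · √((σ₁²+σ₂²)/n)
  = (1.645 + 1.036) · √(7.22/126)
  = 2.681 · √0.0573
  = 2.681 · 0.2394
  = 0.6418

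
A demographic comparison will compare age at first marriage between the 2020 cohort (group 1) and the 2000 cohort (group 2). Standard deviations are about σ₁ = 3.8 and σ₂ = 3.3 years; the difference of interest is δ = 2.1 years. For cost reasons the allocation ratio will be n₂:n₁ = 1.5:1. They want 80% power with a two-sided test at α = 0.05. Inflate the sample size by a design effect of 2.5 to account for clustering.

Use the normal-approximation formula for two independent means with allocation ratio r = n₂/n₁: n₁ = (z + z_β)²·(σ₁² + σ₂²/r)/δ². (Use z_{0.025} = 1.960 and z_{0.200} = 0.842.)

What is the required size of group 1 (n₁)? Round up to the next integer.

n₁ = (z_{α/2} + z_β)² · (σ₁² + σ₂²/r) / δ²
   = (1.960 + 0.842)² · (3.8² + 3.3²/1.5) / 2.1²
   = 7.8512 · (14.44 + 7.26) / 4.41
   = 7.8512 · 21.7 / 4.41
   = 38.63
Design effect: 2.5 × 38.63 = 96.58.
Round up → n₁ = 97; n₂ = r·n₁ = 1.5 × 97 = 146.

n₁ = 97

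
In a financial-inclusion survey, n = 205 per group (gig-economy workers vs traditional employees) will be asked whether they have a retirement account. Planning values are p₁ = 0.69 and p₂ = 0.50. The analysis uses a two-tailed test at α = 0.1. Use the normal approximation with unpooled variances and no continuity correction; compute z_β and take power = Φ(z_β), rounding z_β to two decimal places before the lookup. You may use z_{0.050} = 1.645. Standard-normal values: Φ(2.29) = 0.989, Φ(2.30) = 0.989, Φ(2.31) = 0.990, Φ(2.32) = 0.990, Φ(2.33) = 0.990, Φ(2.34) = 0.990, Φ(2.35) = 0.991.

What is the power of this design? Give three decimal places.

Power ≈ 0.991

z_β = |p₁−p₂|·√(n/[p₁q₁+p₂q₂]) − z_{α/2}
    = 0.19 · √(205/0.4639) − 1.645
    = 0.19 · 21.0216 − 1.645
    = 3.9941 − 1.645 = 2.3491 → 2.35
Power = Φ(2.35) = 0.991.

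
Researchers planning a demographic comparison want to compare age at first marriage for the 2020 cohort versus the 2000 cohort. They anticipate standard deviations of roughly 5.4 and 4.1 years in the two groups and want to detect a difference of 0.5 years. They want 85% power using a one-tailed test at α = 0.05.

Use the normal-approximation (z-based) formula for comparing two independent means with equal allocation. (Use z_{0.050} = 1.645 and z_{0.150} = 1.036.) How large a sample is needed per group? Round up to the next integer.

n = (z_α + z_β)² · (σ₁² + σ₂²) / δ²
  = (1.645 + 1.036)² · (5.4² + 4.1² = 45.97) / 0.5²
  = 7.1878 · 45.97 / 0.25
  = 1321.69
Round up → n = 1322 per group.

n = 1322 per group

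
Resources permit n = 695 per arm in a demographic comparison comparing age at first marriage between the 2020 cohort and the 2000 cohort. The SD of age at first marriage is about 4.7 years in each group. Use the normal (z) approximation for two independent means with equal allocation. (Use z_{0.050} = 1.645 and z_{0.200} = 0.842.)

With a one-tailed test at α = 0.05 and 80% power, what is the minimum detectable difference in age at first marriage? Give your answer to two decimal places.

Minimum detectable difference ≈ 0.63 years

δ = (z_α + z_β) · √((σ₁²+σ₂²)/n)
  = (1.645 + 0.842) · √(44.18/695)
  = 2.487 · √0.06357
  = 2.487 · 0.2521
  = 0.6270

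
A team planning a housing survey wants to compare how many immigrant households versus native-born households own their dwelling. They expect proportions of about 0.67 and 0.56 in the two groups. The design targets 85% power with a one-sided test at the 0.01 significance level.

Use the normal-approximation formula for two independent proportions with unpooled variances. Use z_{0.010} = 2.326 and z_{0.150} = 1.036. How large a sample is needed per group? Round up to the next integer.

n = (z_α + z_β)² · [p₁(1−p₁) + p₂(1−p₂)] / (p₁ − p₂)²
  = (2.326 + 1.036)² · (0.67·0.33 + 0.56·0.44) / (0.11)²
  = (3.362)² · (0.2211 + 0.2464) / 0.0121
  = 11.3030 · 0.4675 / 0.0121
  = 436.71
Round up → n = 437 per group.

n = 437 per group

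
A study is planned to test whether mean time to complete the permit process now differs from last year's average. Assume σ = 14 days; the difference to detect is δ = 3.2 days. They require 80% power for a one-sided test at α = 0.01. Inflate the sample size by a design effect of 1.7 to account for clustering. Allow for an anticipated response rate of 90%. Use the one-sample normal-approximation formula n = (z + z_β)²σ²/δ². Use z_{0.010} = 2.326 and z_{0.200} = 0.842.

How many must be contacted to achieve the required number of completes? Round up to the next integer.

n = (z_α + z_β)² · σ² / δ²
  = (2.326 + 0.842)² · 14² / 3.2²
  = 10.0362 · 196 / 10.24
  = 192.10
Design effect: 1.7 × 192.10 = 326.57.
Adjust for 90% response: 326.57 / 0.90 = 362.85.
Round up → n = 363.

n = 363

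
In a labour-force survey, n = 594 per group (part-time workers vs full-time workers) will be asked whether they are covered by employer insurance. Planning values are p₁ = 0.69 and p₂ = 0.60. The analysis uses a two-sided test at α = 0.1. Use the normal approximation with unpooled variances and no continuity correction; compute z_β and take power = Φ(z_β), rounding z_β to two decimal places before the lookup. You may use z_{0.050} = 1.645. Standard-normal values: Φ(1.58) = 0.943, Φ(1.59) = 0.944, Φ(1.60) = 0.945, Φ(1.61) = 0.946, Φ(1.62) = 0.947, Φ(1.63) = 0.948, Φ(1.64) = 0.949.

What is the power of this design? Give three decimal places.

Power ≈ 0.946

z_β = |p₁−p₂|·√(n/[p₁q₁+p₂q₂]) − z_{α/2}
    = 0.09 · √(594/0.4539) − 1.645
    = 0.09 · 36.1754 − 1.645
    = 3.2558 − 1.645 = 1.6108 → 1.61
Power = Φ(1.61) = 0.946.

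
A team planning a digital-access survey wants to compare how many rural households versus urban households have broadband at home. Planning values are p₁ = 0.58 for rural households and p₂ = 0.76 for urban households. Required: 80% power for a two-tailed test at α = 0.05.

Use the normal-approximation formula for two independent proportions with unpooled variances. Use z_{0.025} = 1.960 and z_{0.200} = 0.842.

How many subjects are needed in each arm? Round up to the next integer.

n = (z_{α/2} + z_β)² · [p₁(1−p₁) + p₂(1−p₂)] / (p₁ − p₂)²
  = (1.960 + 0.842)² · (0.58·0.42 + 0.76·0.24) / (-0.18)²
  = (2.802)² · (0.2436 + 0.1824) / 0.0324
  = 7.8512 · 0.4260 / 0.0324
  = 103.23
Round up → n = 104 per group.

n = 104 per group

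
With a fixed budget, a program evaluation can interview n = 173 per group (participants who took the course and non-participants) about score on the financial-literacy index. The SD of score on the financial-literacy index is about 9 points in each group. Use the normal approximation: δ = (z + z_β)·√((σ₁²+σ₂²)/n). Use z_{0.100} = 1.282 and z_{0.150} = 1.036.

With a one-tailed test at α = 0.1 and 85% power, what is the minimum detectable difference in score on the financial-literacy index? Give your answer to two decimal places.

Minimum detectable difference ≈ 2.24 points

δ = (z_α + z_β) · √((σ₁²+σ₂²)/n)
  = (1.282 + 1.036) · √(162/173)
  = 2.318 · √0.93642
  = 2.318 · 0.9677
  = 2.2431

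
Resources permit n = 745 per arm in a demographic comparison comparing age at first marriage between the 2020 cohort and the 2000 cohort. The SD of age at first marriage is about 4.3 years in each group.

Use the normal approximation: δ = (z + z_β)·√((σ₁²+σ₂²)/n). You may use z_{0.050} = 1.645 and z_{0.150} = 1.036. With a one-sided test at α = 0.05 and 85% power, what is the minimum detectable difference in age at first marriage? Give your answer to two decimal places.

δ = (z_α + z_β) · √((σ₁²+σ₂²)/n)
  = (1.645 + 1.036) · √(36.98/745)
  = 2.681 · √0.04964
  = 2.681 · 0.2228
  = 0.5973

Minimum detectable difference ≈ 0.60 years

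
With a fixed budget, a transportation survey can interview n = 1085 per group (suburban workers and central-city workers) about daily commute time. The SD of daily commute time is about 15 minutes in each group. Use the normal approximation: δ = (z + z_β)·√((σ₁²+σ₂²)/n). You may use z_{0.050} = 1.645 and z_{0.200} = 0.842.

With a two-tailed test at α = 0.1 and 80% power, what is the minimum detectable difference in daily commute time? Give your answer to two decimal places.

δ = (z_{α/2} + z_β) · √((σ₁²+σ₂²)/n)
  = (1.645 + 0.842) · √(450/1085)
  = 2.487 · √0.41475
  = 2.487 · 0.6440
  = 1.6016

Minimum detectable difference ≈ 1.60 minutes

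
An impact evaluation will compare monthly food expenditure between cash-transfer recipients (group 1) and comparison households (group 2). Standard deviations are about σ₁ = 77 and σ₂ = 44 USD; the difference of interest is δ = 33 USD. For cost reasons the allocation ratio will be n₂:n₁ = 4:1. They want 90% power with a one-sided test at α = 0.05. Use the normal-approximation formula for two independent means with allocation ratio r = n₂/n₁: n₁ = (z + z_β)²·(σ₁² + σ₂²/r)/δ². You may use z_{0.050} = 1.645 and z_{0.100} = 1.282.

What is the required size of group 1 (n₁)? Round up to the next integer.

n₁ = 51

n₁ = (z_α + z_β)² · (σ₁² + σ₂²/r) / δ²
   = (1.645 + 1.282)² · (77² + 44²/4) / 33²
   = 8.5673 · (5929 + 484) / 1089
   = 8.5673 · 6413 / 1089
   = 50.45
Round up → n₁ = 51; n₂ = r·n₁ = 4 × 51 = 204.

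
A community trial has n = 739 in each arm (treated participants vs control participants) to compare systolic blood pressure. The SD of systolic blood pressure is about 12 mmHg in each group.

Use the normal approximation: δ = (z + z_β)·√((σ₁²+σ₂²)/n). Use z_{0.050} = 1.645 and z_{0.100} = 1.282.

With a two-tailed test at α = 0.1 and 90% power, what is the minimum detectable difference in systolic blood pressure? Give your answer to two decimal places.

δ = (z_{α/2} + z_β) · √((σ₁²+σ₂²)/n)
  = (1.645 + 1.282) · √(288/739)
  = 2.927 · √0.38972
  = 2.927 · 0.6243
  = 1.8272

Minimum detectable difference ≈ 1.83 mmHg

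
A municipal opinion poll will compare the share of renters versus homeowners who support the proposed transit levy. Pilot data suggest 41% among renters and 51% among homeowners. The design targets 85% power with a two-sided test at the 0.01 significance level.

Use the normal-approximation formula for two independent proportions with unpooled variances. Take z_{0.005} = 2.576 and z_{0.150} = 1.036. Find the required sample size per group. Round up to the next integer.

n = (z_{α/2} + z_β)² · [p₁(1−p₁) + p₂(1−p₂)] / (p₁ − p₂)²
  = (2.576 + 1.036)² · (0.41·0.59 + 0.51·0.49) / (-0.10)²
  = (3.612)² · (0.2419 + 0.2499) / 0.0100
  = 13.0465 · 0.4918 / 0.0100
  = 641.63
Round up → n = 642 per group.

n = 642 per group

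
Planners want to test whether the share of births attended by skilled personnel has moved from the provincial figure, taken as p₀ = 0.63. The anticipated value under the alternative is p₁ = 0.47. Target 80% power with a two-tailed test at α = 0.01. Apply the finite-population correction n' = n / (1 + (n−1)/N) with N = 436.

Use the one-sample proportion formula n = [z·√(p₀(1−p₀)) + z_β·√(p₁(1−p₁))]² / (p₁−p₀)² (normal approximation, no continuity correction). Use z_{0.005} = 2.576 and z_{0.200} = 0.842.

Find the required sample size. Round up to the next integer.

n = 87

n = [z_{α/2}·√(p₀q₀) + z_β·√(p₁q₁)]² / (p₁ − p₀)²
  = [2.576·√(0.63·0.37) + 0.842·√(0.47·0.53)]² / (-0.16)²
  = [2.576·0.4828 + 0.842·0.4991]² / 0.0256
  = [1.6639]² / 0.0256
  = 108.15
Finite-population correction (N = 436): 108.15 / (1 + (108.15 − 1)/436) = 86.82.
Round up → n = 87.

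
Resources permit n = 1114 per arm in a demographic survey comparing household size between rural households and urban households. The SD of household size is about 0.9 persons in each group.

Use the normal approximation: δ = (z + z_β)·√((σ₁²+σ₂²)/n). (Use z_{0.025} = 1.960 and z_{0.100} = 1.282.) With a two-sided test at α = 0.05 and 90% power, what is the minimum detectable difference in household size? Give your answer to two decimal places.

δ = (z_{α/2} + z_β) · √((σ₁²+σ₂²)/n)
  = (1.960 + 1.282) · √(1.62/1114)
  = 3.242 · √0.00145
  = 3.242 · 0.0381
  = 0.1236

Minimum detectable difference ≈ 0.12 persons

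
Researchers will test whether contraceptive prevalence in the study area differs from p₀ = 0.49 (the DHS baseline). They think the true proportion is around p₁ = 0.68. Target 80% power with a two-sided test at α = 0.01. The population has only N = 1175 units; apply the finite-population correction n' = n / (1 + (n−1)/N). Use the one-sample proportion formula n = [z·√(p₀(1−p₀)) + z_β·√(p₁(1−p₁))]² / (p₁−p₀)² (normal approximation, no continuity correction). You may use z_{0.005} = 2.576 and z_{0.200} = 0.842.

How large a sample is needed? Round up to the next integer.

n = 74

n = [z_{α/2}·√(p₀q₀) + z_β·√(p₁q₁)]² / (p₁ − p₀)²
  = [2.576·√(0.49·0.51) + 0.842·√(0.68·0.32)]² / (0.19)²
  = [2.576·0.4999 + 0.842·0.4665]² / 0.0361
  = [1.6805]² / 0.0361
  = 78.23
Finite-population correction (N = 1175): 78.23 / (1 + (78.23 − 1)/1175) = 73.41.
Round up → n = 74.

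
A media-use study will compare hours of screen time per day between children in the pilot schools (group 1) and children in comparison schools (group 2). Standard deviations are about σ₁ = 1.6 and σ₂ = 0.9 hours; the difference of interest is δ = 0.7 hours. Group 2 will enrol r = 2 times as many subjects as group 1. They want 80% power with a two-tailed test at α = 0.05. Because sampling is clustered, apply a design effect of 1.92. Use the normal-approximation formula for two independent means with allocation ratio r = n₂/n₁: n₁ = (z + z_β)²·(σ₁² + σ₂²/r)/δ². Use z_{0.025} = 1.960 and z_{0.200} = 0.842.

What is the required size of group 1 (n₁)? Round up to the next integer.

n₁ = (z_{α/2} + z_β)² · (σ₁² + σ₂²/r) / δ²
   = (1.960 + 0.842)² · (1.6² + 0.9²/2) / 0.7²
   = 7.8512 · (2.56 + 0.405) / 0.49
   = 7.8512 · 2.965 / 0.49
   = 47.51
Design effect: 1.92 × 47.51 = 91.21.
Round up → n₁ = 92; n₂ = r·n₁ = 2 × 92 = 184.

n₁ = 92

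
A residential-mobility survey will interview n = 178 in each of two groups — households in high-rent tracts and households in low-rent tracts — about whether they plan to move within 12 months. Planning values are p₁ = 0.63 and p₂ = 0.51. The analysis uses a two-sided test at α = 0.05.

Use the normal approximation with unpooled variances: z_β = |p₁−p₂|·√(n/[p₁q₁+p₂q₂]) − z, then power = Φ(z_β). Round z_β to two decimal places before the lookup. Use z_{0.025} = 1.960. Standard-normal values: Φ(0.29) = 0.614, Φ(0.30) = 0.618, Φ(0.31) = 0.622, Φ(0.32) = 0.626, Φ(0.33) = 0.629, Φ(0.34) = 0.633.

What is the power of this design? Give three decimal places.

Power ≈ 0.633

z_β = |p₁−p₂|·√(n/[p₁q₁+p₂q₂]) − z_{α/2}
    = 0.12 · √(178/0.4830) − 1.960
    = 0.12 · 19.1971 − 1.960
    = 2.3037 − 1.960 = 0.3437 → 0.34
Power = Φ(0.34) = 0.633.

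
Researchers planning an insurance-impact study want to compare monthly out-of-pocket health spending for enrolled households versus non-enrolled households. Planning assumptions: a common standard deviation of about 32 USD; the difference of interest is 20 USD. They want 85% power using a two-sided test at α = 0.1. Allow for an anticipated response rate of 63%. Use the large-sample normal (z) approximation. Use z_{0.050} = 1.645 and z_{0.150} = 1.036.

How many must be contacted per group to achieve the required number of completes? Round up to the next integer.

n = 59 per group

n = (z_{α/2} + z_β)² · (σ₁² + σ₂²) / δ²
  = (1.645 + 1.036)² · (2·32² = 2048) / 20²
  = 7.1878 · 2048 / 400
  = 36.80
Adjust for 63% response: 36.80 / 0.63 = 58.41.
Round up → n = 59 per group.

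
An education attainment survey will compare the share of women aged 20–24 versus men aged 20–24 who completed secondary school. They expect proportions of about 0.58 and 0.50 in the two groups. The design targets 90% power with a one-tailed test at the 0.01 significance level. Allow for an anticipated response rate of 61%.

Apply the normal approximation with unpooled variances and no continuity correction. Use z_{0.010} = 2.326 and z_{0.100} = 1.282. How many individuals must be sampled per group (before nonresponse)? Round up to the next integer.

n = (z_α + z_β)² · [p₁(1−p₁) + p₂(1−p₂)] / (p₁ − p₂)²
  = (2.326 + 1.282)² · (0.58·0.42 + 0.50·0.50) / (0.08)²
  = (3.608)² · (0.2436 + 0.2500) / 0.0064
  = 13.0177 · 0.4936 / 0.0064
  = 1003.99
Adjust for 61% response: 1003.99 / 0.61 = 1645.88.
Round up → n = 1646 per group.

n = 1646 per group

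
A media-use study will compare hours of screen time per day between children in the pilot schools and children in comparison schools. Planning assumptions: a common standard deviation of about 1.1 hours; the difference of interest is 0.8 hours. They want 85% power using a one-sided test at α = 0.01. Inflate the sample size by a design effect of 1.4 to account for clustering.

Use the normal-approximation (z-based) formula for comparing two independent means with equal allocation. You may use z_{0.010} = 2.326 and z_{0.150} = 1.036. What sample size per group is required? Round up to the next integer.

n = (z_α + z_β)² · (σ₁² + σ₂²) / δ²
  = (2.326 + 1.036)² · (2·1.1² = 2.42) / 0.8²
  = 11.3030 · 2.42 / 0.64
  = 42.74
Design effect: 1.4 × 42.74 = 59.84.
Round up → n = 60 per group.

n = 60 per group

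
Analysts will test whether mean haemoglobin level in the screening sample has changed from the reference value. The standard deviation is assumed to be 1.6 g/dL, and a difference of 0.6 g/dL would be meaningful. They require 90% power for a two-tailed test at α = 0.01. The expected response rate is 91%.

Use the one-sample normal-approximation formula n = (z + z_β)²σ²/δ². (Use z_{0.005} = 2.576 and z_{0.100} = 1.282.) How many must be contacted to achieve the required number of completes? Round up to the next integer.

n = 117

n = (z_{α/2} + z_β)² · σ² / δ²
  = (2.576 + 1.282)² · 1.6² / 0.6²
  = 14.8842 · 2.56 / 0.36
  = 105.84
Adjust for 91% response: 105.84 / 0.91 = 116.31.
Round up → n = 117.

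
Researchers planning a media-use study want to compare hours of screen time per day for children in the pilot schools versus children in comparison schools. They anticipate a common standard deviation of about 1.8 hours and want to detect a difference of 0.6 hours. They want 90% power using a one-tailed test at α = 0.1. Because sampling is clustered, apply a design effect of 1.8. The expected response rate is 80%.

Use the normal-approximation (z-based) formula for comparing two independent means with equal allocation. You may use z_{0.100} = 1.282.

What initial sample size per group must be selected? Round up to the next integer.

n = (z_α + z_β)² · (σ₁² + σ₂²) / δ²
  = (1.282 + 1.282)² · (2·1.8² = 6.48) / 0.6²
  = 6.5741 · 6.48 / 0.36
  = 118.33
Design effect: 1.8 × 118.33 = 213.00.
Adjust for 80% response: 213.00 / 0.80 = 266.25.
Round up → n = 267 per group.

n = 267 per group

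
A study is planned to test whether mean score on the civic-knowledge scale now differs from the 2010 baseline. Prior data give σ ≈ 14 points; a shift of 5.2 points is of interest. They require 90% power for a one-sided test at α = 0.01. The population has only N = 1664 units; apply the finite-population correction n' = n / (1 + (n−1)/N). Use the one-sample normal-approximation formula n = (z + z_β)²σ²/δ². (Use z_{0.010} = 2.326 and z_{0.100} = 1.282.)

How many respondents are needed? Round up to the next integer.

n = 90

n = (z_α + z_β)² · σ² / δ²
  = (2.326 + 1.282)² · 14² / 5.2²
  = 13.0177 · 196 / 27.04
  = 94.36
Finite-population correction (N = 1664): 94.36 / (1 + (94.36 − 1)/1664) = 89.35.
Round up → n = 90.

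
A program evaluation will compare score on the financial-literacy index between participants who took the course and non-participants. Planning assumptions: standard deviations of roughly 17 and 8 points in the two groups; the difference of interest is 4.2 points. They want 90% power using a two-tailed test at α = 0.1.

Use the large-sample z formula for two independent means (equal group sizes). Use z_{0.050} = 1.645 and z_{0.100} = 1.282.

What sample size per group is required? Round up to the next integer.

n = (z_{α/2} + z_β)² · (σ₁² + σ₂²) / δ²
  = (1.645 + 1.282)² · (17² + 8² = 353) / 4.2²
  = 8.5673 · 353 / 17.64
  = 171.44
Round up → n = 172 per group.

n = 172 per group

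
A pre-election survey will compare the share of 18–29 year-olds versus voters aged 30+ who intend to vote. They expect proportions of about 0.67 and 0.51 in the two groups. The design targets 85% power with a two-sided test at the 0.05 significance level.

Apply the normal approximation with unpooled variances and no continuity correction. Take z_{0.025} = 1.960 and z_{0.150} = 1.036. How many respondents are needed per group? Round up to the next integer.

n = 166 per group

n = (z_{α/2} + z_β)² · [p₁(1−p₁) + p₂(1−p₂)] / (p₁ − p₂)²
  = (1.960 + 1.036)² · (0.67·0.33 + 0.51·0.49) / (0.16)²
  = (2.996)² · (0.2211 + 0.2499) / 0.0256
  = 8.9760 · 0.4710 / 0.0256
  = 165.14
Round up → n = 166 per group.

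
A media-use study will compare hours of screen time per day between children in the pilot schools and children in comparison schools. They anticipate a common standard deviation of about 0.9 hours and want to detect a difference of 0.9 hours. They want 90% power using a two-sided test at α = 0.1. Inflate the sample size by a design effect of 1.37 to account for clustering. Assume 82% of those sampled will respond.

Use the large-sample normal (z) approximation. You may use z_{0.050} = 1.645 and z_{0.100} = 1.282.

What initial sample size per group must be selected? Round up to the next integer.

n = (z_{α/2} + z_β)² · (σ₁² + σ₂²) / δ²
  = (1.645 + 1.282)² · (2·0.9² = 1.62) / 0.9²
  = 8.5673 · 1.62 / 0.81
  = 17.13
Design effect: 1.37 × 17.13 = 23.47.
Adjust for 82% response: 23.47 / 0.82 = 28.63.
Round up → n = 29 per group.

n = 29 per group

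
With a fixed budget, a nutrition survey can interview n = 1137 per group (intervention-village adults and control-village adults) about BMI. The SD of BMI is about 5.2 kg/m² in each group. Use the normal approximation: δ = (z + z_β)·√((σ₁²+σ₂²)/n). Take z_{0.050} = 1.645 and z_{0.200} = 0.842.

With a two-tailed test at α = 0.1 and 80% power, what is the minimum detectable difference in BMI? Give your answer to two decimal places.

δ = (z_{α/2} + z_β) · √((σ₁²+σ₂²)/n)
  = (1.645 + 0.842) · √(54.08/1137)
  = 2.487 · √0.04756
  = 2.487 · 0.2181
  = 0.5424

Minimum detectable difference ≈ 0.54 kg/m²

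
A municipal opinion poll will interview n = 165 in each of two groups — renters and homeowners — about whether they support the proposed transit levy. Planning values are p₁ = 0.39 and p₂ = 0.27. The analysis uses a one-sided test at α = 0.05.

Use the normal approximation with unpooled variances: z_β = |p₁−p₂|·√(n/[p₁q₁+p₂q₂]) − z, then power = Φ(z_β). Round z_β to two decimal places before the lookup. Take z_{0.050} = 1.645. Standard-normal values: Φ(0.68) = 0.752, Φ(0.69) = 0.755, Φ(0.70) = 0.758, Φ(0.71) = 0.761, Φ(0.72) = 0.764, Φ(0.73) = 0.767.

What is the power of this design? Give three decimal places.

Power ≈ 0.755

z_β = |p₁−p₂|·√(n/[p₁q₁+p₂q₂]) − z_α
    = 0.12 · √(165/0.4350) − 1.645
    = 0.12 · 19.4759 − 1.645
    = 2.3371 − 1.645 = 0.6921 → 0.69
Power = Φ(0.69) = 0.755.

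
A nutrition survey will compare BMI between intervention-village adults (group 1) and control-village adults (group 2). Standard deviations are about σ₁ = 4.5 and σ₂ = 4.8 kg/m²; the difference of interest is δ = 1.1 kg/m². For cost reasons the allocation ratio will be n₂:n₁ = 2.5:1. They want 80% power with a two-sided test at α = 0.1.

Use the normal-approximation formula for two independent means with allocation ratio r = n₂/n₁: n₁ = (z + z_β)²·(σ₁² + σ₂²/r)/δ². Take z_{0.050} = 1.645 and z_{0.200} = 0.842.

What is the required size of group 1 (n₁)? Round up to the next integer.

n₁ = 151

n₁ = (z_{α/2} + z_β)² · (σ₁² + σ₂²/r) / δ²
   = (1.645 + 0.842)² · (4.5² + 4.8²/2.5) / 1.1²
   = 6.1852 · (20.25 + 9.216) / 1.21
   = 6.1852 · 29.466 / 1.21
   = 150.62
Round up → n₁ = 151; n₂ = r·n₁ = 2.5 × 151 = 378.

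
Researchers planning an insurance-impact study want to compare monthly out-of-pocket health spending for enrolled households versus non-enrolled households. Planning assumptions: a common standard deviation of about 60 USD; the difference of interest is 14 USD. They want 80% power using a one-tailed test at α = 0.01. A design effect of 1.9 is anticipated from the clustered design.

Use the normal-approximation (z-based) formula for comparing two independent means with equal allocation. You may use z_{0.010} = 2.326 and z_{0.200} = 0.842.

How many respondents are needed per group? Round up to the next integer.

n = (z_α + z_β)² · (σ₁² + σ₂²) / δ²
  = (2.326 + 0.842)² · (2·60² = 7200) / 14²
  = 10.0362 · 7200 / 196
  = 368.68
Design effect: 1.9 × 368.68 = 700.49.
Round up → n = 701 per group.

n = 701 per group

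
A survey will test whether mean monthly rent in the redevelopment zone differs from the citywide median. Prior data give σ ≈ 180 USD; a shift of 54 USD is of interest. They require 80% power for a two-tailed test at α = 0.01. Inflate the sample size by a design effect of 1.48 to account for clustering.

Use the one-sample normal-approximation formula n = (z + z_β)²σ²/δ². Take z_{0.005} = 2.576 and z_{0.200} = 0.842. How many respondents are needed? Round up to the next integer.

n = (z_{α/2} + z_β)² · σ² / δ²
  = (2.576 + 0.842)² · 180² / 54²
  = 11.6827 · 32400 / 2916
  = 129.81
Design effect: 1.48 × 129.81 = 192.12.
Round up → n = 193.

n = 193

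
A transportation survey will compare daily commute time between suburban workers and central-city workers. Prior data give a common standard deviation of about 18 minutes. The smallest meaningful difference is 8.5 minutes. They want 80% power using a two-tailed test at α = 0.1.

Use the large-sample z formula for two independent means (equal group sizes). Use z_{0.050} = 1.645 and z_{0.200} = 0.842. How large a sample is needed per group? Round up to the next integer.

n = 56 per group

n = (z_{α/2} + z_β)² · (σ₁² + σ₂²) / δ²
  = (1.645 + 0.842)² · (2·18² = 648) / 8.5²
  = 6.1852 · 648 / 72.25
  = 55.47
Round up → n = 56 per group.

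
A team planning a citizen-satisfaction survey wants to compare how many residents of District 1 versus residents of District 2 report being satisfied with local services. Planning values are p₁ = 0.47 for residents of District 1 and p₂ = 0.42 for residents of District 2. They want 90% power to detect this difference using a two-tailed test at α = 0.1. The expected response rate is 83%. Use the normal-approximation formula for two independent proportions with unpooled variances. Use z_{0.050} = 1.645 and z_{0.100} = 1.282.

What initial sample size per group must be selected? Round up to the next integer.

n = (z_{α/2} + z_β)² · [p₁(1−p₁) + p₂(1−p₂)] / (p₁ − p₂)²
  = (1.645 + 1.282)² · (0.47·0.53 + 0.42·0.58) / (0.05)²
  = (2.927)² · (0.2491 + 0.2436) / 0.0025
  = 8.5673 · 0.4927 / 0.0025
  = 1688.45
Adjust for 83% response: 1688.45 / 0.83 = 2034.28.
Round up → n = 2035 per group.

n = 2035 per group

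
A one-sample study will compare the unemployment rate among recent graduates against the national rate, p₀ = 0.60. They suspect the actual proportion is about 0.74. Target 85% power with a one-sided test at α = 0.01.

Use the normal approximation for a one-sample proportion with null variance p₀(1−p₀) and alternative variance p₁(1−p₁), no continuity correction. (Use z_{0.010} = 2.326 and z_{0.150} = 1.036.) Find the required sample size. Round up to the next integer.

n = [z_α·√(p₀q₀) + z_β·√(p₁q₁)]² / (p₁ − p₀)²
  = [2.326·√(0.60·0.40) + 1.036·√(0.74·0.26)]² / (0.14)²
  = [2.326·0.4899 + 1.036·0.4386]² / 0.0196
  = [1.5939]² / 0.0196
  = 129.62
Round up → n = 130.

n = 130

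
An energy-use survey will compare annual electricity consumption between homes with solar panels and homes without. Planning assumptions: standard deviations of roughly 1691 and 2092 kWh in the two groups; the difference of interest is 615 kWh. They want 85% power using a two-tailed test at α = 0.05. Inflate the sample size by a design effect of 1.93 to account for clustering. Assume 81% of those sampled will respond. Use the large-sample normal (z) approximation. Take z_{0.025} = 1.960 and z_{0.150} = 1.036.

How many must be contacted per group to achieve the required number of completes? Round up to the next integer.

n = 410 per group

n = (z_{α/2} + z_β)² · (σ₁² + σ₂²) / δ²
  = (1.960 + 1.036)² · (1691² + 2092² = 7235945) / 615²
  = 8.9760 · 7235945 / 378225
  = 171.72
Design effect: 1.93 × 171.72 = 331.43.
Adjust for 81% response: 331.43 / 0.81 = 409.17.
Round up → n = 410 per group.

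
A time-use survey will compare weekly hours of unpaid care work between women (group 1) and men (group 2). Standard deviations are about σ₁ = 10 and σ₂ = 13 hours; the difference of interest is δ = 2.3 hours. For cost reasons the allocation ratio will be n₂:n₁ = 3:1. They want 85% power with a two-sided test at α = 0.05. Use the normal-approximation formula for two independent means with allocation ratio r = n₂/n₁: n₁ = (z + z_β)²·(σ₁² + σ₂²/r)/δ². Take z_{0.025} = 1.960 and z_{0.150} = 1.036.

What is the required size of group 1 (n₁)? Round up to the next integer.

n₁ = (z_{α/2} + z_β)² · (σ₁² + σ₂²/r) / δ²
   = (1.960 + 1.036)² · (10² + 13²/3) / 2.3²
   = 8.9760 · (100 + 56.3333) / 5.29
   = 8.9760 · 156.3333 / 5.29
   = 265.26
Round up → n₁ = 266; n₂ = r·n₁ = 3 × 266 = 798.

n₁ = 266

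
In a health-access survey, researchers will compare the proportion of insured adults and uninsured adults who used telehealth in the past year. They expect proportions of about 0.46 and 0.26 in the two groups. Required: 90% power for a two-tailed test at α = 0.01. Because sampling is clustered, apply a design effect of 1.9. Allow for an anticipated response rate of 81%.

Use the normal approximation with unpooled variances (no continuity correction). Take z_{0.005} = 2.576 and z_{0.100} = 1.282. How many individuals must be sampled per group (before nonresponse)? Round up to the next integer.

n = 385 per group

n = (z_{α/2} + z_β)² · [p₁(1−p₁) + p₂(1−p₂)] / (p₁ − p₂)²
  = (2.576 + 1.282)² · (0.46·0.54 + 0.26·0.74) / (0.20)²
  = (3.858)² · (0.2484 + 0.1924) / 0.0400
  = 14.8842 · 0.4408 / 0.0400
  = 164.02
Design effect: 1.9 × 164.02 = 311.64.
Adjust for 81% response: 311.64 / 0.81 = 384.75.
Round up → n = 385 per group.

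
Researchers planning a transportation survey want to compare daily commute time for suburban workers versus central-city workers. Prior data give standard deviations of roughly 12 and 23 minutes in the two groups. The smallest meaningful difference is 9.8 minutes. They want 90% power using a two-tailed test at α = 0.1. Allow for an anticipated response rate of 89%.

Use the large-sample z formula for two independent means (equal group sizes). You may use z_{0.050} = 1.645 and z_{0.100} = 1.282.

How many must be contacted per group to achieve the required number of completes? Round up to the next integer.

n = (z_{α/2} + z_β)² · (σ₁² + σ₂²) / δ²
  = (1.645 + 1.282)² · (12² + 23² = 673) / 9.8²
  = 8.5673 · 673 / 96.04
  = 60.04
Adjust for 89% response: 60.04 / 0.89 = 67.46.
Round up → n = 68 per group.

n = 68 per group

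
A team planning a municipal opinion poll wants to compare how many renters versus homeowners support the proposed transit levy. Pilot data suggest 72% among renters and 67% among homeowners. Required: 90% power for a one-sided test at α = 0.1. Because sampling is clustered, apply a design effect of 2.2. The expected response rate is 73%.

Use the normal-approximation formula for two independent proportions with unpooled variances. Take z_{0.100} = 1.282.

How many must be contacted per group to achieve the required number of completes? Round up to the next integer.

n = 3350 per group

n = (z_α + z_β)² · [p₁(1−p₁) + p₂(1−p₂)] / (p₁ − p₂)²
  = (1.282 + 1.282)² · (0.72·0.28 + 0.67·0.33) / (0.05)²
  = (2.564)² · (0.2016 + 0.2211) / 0.0025
  = 6.5741 · 0.4227 / 0.0025
  = 1111.55
Design effect: 2.2 × 1111.55 = 2445.41.
Adjust for 73% response: 2445.41 / 0.73 = 3349.87.
Round up → n = 3350 per group.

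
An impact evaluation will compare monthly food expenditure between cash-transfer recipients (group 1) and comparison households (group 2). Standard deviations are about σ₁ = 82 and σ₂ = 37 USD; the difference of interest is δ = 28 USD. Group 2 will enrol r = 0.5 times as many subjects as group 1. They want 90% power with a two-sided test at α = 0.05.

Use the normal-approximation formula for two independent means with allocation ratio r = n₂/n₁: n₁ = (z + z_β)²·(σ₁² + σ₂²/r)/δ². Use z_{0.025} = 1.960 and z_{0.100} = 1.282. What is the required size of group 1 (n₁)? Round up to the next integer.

n₁ = 127

n₁ = (z_{α/2} + z_β)² · (σ₁² + σ₂²/r) / δ²
   = (1.960 + 1.282)² · (82² + 37²/0.5) / 28²
   = 10.5106 · (6724 + 2738) / 784
   = 10.5106 · 9462 / 784
   = 126.85
Round up → n₁ = 127; n₂ = r·n₁ = 0.5 × 127 = 64.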